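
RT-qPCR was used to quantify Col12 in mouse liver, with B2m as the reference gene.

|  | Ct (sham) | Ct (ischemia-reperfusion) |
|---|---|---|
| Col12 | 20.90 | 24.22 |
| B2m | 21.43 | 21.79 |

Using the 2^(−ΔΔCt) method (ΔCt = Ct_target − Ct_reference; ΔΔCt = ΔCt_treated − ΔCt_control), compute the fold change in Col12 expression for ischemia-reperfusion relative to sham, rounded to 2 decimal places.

ΔCt(sham) = 20.900 − 21.430 = -0.530
ΔCt(ischemia-reperfusion) = 24.220 − 21.790 = 2.430
ΔΔCt = 2.430 − (-0.530) = 2.960
Fold change = 2^(−2.960) = 0.129

0.13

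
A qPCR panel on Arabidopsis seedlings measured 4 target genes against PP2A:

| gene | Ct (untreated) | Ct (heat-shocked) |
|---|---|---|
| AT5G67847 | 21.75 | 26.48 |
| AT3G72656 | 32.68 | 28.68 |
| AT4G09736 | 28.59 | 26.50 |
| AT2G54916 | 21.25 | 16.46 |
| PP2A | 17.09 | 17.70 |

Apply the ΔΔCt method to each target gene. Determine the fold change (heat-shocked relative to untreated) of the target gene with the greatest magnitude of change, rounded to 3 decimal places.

42.224

AT5G67847: ΔΔCt = (26.48−17.70) − (21.75−17.09) = 8.78 − 4.66 = 4.12; fold change = 2^-4.12 = 0.058
AT3G72656: ΔΔCt = (28.68−17.70) − (32.68−17.09) = 10.98 − 15.59 = -4.61; fold change = 2^4.61 = 24.420
AT4G09736: ΔΔCt = (26.50−17.70) − (28.59−17.09) = 8.80 − 11.50 = -2.70; fold change = 2^2.70 = 6.498
AT2G54916: ΔΔCt = (16.46−17.70) − (21.25−17.09) = -1.24 − 4.16 = -5.40; fold change = 2^5.40 = 42.224
AT2G54916 has the largest |ΔΔCt| = 5.40.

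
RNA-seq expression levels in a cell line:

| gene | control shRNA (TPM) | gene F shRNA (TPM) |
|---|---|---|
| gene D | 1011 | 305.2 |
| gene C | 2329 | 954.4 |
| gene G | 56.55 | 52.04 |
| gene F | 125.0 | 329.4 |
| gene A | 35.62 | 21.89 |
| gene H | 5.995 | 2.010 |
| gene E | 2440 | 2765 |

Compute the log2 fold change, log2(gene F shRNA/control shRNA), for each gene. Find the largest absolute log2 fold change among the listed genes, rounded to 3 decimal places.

1.728

log2(305.2/1011) = -1.728  (gene D)
log2(954.4/2329) = -1.287  (gene C)
log2(52.04/56.55) = -0.120  (gene G)
log2(329.4/125.0) = 1.398  (gene F)
log2(21.89/35.62) = -0.702  (gene A)
log2(2.010/5.995) = -1.577  (gene H)
log2(2765/2440) = 0.180  (gene E)
The largest magnitude belongs to gene D.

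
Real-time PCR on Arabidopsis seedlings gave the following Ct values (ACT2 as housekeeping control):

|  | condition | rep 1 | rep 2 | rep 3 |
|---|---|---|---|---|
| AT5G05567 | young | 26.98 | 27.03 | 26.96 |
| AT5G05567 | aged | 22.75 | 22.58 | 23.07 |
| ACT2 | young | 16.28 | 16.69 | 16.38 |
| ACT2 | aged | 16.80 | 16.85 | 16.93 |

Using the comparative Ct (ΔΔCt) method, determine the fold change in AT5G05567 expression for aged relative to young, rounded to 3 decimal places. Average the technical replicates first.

Mean Ct: AT5G05567 young 26.990; AT5G05567 aged 22.800; ACT2 young 16.450; ACT2 aged 16.860
ΔCt(young) = 26.990 − 16.450 = 10.540
ΔCt(aged) = 22.800 − 16.860 = 5.940
ΔΔCt = 5.940 − 10.540 = -4.600
Fold change = 2^(−(-4.600)) = 2^4.600 = 24.2515

24.251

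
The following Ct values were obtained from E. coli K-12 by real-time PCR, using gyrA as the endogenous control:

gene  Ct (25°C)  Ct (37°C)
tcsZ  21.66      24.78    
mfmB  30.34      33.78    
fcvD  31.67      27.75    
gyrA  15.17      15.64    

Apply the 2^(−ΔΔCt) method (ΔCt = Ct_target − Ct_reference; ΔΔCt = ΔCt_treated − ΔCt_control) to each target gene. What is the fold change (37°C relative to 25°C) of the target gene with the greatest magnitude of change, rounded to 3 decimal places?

20.966

tcsZ: ΔΔCt = (24.78−15.64) − (21.66−15.17) = 9.14 − 6.49 = 2.65; fold change = 2^-2.65 = 0.159
mfmB: ΔΔCt = (33.78−15.64) − (30.34−15.17) = 18.14 − 15.17 = 2.97; fold change = 2^-2.97 = 0.128
fcvD: ΔΔCt = (27.75−15.64) − (31.67−15.17) = 12.11 − 16.50 = -4.39; fold change = 2^4.39 = 20.966
fcvD has the largest |ΔΔCt| = 4.39.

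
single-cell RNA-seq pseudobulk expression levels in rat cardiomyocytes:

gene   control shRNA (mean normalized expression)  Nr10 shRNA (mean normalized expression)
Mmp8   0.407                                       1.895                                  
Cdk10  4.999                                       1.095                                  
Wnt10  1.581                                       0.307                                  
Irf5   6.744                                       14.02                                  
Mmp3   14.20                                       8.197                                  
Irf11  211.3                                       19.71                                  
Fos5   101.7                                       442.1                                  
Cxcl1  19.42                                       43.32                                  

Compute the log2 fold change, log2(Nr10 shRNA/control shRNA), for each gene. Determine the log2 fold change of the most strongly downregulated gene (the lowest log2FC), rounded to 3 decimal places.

log2(1.895/0.407) = 2.219  (Mmp8)
log2(1.095/4.999) = -2.191  (Cdk10)
log2(0.307/1.581) = -2.365  (Wnt10)
log2(14.02/6.744) = 1.056  (Irf5)
log2(8.197/14.20) = -0.793  (Mmp3)
log2(19.71/211.3) = -3.422  (Irf11)
log2(442.1/101.7) = 2.120  (Fos5)
log2(43.32/19.42) = 1.157  (Cxcl1)
Irf11 is most strongly downregulated.

-3.422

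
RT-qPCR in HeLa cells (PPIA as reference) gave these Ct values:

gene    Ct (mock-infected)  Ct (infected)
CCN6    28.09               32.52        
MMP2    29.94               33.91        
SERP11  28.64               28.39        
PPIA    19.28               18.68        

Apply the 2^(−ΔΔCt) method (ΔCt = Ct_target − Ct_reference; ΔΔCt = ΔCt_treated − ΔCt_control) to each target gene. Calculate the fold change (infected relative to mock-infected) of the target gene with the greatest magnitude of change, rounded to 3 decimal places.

0.031

CCN6: ΔΔCt = (32.52−18.68) − (28.09−19.28) = 13.84 − 8.81 = 5.03; fold change = 2^-5.03 = 0.031
MMP2: ΔΔCt = (33.91−18.68) − (29.94−19.28) = 15.23 − 10.66 = 4.57; fold change = 2^-4.57 = 0.042
SERP11: ΔΔCt = (28.39−18.68) − (28.64−19.28) = 9.71 − 9.36 = 0.35; fold change = 2^-0.35 = 0.785
CCN6 has the largest |ΔΔCt| = 5.03.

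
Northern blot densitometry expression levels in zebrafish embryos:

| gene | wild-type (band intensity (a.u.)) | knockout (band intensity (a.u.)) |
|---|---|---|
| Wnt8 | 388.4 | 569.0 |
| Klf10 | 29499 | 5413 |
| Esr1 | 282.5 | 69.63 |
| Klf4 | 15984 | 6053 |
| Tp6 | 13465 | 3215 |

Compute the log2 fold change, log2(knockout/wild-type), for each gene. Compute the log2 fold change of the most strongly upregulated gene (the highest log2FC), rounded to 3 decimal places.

log2(569.0/388.4) = 0.551  (Wnt8)
log2(5413/29499) = -2.446  (Klf10)
log2(69.63/282.5) = -2.020  (Esr1)
log2(6053/15984) = -1.401  (Klf4)
log2(3215/13465) = -2.066  (Tp6)
Wnt8 is most strongly upregulated.

0.551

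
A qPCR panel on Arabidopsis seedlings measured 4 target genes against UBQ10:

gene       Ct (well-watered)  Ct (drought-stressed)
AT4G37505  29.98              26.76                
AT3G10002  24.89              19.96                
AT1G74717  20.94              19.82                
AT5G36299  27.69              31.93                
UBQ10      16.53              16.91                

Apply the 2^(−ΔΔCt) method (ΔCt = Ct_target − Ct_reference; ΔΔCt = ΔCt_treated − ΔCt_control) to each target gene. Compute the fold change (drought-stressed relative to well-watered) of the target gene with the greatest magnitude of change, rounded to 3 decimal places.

39.671

AT4G37505: ΔΔCt = (26.76−16.91) − (29.98−16.53) = 9.85 − 13.45 = -3.60; fold change = 2^3.60 = 12.126
AT3G10002: ΔΔCt = (19.96−16.91) − (24.89−16.53) = 3.05 − 8.36 = -5.31; fold change = 2^5.31 = 39.671
AT1G74717: ΔΔCt = (19.82−16.91) − (20.94−16.53) = 2.91 − 4.41 = -1.50; fold change = 2^1.50 = 2.828
AT5G36299: ΔΔCt = (31.93−16.91) − (27.69−16.53) = 15.02 − 11.16 = 3.86; fold change = 2^-3.86 = 0.069
AT3G10002 has the largest |ΔΔCt| = 5.31.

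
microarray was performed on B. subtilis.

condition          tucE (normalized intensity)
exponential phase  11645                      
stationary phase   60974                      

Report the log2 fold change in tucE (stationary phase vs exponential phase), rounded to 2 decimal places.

2.39

Fold change = 60974 / 11645 = 5.2361
log2(5.2361) = 2.388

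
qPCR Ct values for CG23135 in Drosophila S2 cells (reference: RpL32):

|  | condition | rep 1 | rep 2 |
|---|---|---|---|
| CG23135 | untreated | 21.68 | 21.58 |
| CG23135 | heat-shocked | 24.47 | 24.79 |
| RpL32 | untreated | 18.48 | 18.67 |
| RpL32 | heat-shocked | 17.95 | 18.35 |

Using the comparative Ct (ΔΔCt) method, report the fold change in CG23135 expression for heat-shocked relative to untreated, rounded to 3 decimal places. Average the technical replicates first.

0.093

Mean Ct: CG23135 untreated 21.630; CG23135 heat-shocked 24.630; RpL32 untreated 18.575; RpL32 heat-shocked 18.150
ΔCt(untreated) = 21.630 − 18.575 = 3.055
ΔCt(heat-shocked) = 24.630 − 18.150 = 6.480
ΔΔCt = 6.480 − 3.055 = 3.425
Fold change = 2^(−3.425) = 0.0931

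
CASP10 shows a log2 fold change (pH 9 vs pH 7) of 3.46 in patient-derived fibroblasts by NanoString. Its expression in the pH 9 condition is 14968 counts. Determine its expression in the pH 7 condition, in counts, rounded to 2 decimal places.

1360.19

Fold change = 2^(3.46) = 11.0043
pH 7 expression = 14968 / 11.0043 = 1360.19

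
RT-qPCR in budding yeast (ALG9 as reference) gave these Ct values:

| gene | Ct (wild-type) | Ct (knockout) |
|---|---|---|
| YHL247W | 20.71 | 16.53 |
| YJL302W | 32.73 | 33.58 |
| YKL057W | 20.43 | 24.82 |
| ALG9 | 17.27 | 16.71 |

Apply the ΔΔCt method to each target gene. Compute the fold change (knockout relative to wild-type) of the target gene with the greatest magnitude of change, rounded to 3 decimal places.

0.032

YHL247W: ΔΔCt = (16.53−16.71) − (20.71−17.27) = -0.18 − 3.44 = -3.62; fold change = 2^3.62 = 12.295
YJL302W: ΔΔCt = (33.58−16.71) − (32.73−17.27) = 16.87 − 15.46 = 1.41; fold change = 2^-1.41 = 0.376
YKL057W: ΔΔCt = (24.82−16.71) − (20.43−17.27) = 8.11 − 3.16 = 4.95; fold change = 2^-4.95 = 0.032
YKL057W has the largest |ΔΔCt| = 4.95.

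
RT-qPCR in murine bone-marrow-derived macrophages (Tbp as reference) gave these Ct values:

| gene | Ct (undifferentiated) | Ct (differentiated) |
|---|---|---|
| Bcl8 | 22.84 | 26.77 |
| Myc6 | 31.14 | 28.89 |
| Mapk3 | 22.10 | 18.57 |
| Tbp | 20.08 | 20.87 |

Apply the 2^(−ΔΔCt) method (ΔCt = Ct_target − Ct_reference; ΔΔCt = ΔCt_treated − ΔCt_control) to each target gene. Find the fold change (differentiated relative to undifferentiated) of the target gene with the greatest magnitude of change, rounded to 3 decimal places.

19.973

Bcl8: ΔΔCt = (26.77−20.87) − (22.84−20.08) = 5.90 − 2.76 = 3.14; fold change = 2^-3.14 = 0.113
Myc6: ΔΔCt = (28.89−20.87) − (31.14−20.08) = 8.02 − 11.06 = -3.04; fold change = 2^3.04 = 8.225
Mapk3: ΔΔCt = (18.57−20.87) − (22.10−20.08) = -2.30 − 2.02 = -4.32; fold change = 2^4.32 = 19.973
Mapk3 has the largest |ΔΔCt| = 4.32.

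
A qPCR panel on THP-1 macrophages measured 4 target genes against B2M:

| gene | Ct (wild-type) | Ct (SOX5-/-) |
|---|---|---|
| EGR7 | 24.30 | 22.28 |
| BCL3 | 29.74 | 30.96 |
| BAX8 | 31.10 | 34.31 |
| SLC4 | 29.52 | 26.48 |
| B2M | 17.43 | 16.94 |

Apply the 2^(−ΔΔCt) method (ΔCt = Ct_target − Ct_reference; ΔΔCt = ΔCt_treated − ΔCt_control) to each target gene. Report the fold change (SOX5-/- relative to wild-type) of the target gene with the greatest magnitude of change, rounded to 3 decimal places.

EGR7: ΔΔCt = (22.28−16.94) − (24.30−17.43) = 5.34 − 6.87 = -1.53; fold change = 2^1.53 = 2.888
BCL3: ΔΔCt = (30.96−16.94) − (29.74−17.43) = 14.02 − 12.31 = 1.71; fold change = 2^-1.71 = 0.306
BAX8: ΔΔCt = (34.31−16.94) − (31.10−17.43) = 17.37 − 13.67 = 3.70; fold change = 2^-3.70 = 0.077
SLC4: ΔΔCt = (26.48−16.94) − (29.52−17.43) = 9.54 − 12.09 = -2.55; fold change = 2^2.55 = 5.856
BAX8 has the largest |ΔΔCt| = 3.70.

0.077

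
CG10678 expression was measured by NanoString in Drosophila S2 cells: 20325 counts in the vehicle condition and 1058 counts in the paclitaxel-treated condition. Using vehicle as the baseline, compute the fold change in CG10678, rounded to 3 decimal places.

Fold change = 1058 / 20325 = 0.0521
CG10678 is downregulated.

0.052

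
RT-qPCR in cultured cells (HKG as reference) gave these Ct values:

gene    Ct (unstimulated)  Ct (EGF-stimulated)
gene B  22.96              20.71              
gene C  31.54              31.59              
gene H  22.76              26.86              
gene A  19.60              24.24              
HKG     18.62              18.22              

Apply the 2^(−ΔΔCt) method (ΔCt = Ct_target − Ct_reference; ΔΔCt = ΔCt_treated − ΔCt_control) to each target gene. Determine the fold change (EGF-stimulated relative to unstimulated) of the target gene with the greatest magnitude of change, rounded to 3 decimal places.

0.030

gene B: ΔΔCt = (20.71−18.22) − (22.96−18.62) = 2.49 − 4.34 = -1.85; fold change = 2^1.85 = 3.605
gene C: ΔΔCt = (31.59−18.22) − (31.54−18.62) = 13.37 − 12.92 = 0.45; fold change = 2^-0.45 = 0.732
gene H: ΔΔCt = (26.86−18.22) − (22.76−18.62) = 8.64 − 4.14 = 4.50; fold change = 2^-4.50 = 0.044
gene A: ΔΔCt = (24.24−18.22) − (19.60−18.62) = 6.02 − 0.98 = 5.04; fold change = 2^-5.04 = 0.030
gene A has the largest |ΔΔCt| = 5.04.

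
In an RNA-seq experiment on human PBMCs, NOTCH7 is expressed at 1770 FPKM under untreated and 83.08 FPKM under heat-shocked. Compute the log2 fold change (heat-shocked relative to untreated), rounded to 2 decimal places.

-4.41

Fold change = 83.08 / 1770 = 0.0469
log2(0.0469) = -4.413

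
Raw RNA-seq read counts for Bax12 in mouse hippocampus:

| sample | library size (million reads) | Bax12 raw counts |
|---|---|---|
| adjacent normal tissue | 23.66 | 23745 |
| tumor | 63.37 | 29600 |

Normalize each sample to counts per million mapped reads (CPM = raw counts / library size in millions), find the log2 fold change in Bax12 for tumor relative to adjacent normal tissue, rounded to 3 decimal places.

-1.103

CPM(adjacent normal tissue) = 23745 / 23.66 = 1003.5926
CPM(tumor) = 29600 / 63.37 = 467.0980
Fold change = 467.0980 / 1003.5926 = 0.46543
log2(0.46543) = -1.1034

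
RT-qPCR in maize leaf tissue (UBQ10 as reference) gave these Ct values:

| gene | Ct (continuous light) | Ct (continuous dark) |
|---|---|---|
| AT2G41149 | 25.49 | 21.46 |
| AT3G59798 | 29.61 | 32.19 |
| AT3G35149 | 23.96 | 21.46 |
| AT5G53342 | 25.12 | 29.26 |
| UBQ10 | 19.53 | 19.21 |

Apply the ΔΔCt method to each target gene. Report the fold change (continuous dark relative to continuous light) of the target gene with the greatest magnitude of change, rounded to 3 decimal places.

AT2G41149: ΔΔCt = (21.46−19.21) − (25.49−19.53) = 2.25 − 5.96 = -3.71; fold change = 2^3.71 = 13.086
AT3G59798: ΔΔCt = (32.19−19.21) − (29.61−19.53) = 12.98 − 10.08 = 2.90; fold change = 2^-2.90 = 0.134
AT3G35149: ΔΔCt = (21.46−19.21) − (23.96−19.53) = 2.25 − 4.43 = -2.18; fold change = 2^2.18 = 4.532
AT5G53342: ΔΔCt = (29.26−19.21) − (25.12−19.53) = 10.05 − 5.59 = 4.46; fold change = 2^-4.46 = 0.045
AT5G53342 has the largest |ΔΔCt| = 4.46.

0.045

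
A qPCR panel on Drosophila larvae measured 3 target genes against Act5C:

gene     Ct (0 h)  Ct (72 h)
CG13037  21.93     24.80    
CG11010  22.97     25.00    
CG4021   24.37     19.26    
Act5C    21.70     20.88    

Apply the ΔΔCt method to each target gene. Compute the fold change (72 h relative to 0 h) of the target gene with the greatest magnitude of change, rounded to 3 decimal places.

19.562

CG13037: ΔΔCt = (24.80−20.88) − (21.93−21.70) = 3.92 − 0.23 = 3.69; fold change = 2^-3.69 = 0.077
CG11010: ΔΔCt = (25.00−20.88) − (22.97−21.70) = 4.12 − 1.27 = 2.85; fold change = 2^-2.85 = 0.139
CG4021: ΔΔCt = (19.26−20.88) − (24.37−21.70) = -1.62 − 2.67 = -4.29; fold change = 2^4.29 = 19.562
CG4021 has the largest |ΔΔCt| = 4.29.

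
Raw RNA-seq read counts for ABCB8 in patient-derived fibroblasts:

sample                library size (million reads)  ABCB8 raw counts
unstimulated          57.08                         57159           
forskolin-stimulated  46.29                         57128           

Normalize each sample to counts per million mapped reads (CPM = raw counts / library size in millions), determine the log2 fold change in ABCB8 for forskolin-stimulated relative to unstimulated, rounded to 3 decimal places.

CPM(unstimulated) = 57159 / 57.08 = 1001.3840
CPM(forskolin-stimulated) = 57128 / 46.29 = 1234.1326
Fold change = 1234.1326 / 1001.3840 = 1.23243
log2(1.23243) = 0.3015

0.302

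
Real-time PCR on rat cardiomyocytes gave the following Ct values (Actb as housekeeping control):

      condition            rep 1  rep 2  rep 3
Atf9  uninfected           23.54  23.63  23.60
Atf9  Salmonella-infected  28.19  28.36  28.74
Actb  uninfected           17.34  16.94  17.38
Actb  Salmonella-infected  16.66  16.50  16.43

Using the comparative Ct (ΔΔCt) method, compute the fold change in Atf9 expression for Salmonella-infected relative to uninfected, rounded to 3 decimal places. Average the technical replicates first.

0.022

Mean Ct: Atf9 uninfected 23.590; Atf9 Salmonella-infected 28.430; Actb uninfected 17.220; Actb Salmonella-infected 16.530
ΔCt(uninfected) = 23.590 − 17.220 = 6.370
ΔCt(Salmonella-infected) = 28.430 − 16.530 = 11.900
ΔΔCt = 11.900 − 6.370 = 5.530
Fold change = 2^(−5.530) = 0.0216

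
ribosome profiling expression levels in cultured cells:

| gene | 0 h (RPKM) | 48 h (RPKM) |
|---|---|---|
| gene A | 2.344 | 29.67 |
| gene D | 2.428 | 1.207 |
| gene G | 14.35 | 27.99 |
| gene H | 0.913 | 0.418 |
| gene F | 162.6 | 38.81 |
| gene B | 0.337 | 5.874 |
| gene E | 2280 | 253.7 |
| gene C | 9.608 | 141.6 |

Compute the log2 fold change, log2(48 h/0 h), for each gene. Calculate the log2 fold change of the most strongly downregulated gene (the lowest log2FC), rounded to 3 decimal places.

log2(29.67/2.344) = 3.662  (gene A)
log2(1.207/2.428) = -1.008  (gene D)
log2(27.99/14.35) = 0.964  (gene G)
log2(0.418/0.913) = -1.127  (gene H)
log2(38.81/162.6) = -2.067  (gene F)
log2(5.874/0.337) = 4.124  (gene B)
log2(253.7/2280) = -3.168  (gene E)
log2(141.6/9.608) = 3.881  (gene C)
gene E is most strongly downregulated.

-3.168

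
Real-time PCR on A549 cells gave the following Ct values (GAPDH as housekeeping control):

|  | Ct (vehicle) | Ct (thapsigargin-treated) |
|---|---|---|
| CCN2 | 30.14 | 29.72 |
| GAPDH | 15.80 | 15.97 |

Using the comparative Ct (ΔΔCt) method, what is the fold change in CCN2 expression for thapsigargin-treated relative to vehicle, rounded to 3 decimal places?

ΔCt(vehicle) = 30.140 − 15.800 = 14.340
ΔCt(thapsigargin-treated) = 29.720 − 15.970 = 13.750
ΔΔCt = 13.750 − 14.340 = -0.590
Fold change = 2^(−(-0.590)) = 2^0.590 = 1.5052

1.505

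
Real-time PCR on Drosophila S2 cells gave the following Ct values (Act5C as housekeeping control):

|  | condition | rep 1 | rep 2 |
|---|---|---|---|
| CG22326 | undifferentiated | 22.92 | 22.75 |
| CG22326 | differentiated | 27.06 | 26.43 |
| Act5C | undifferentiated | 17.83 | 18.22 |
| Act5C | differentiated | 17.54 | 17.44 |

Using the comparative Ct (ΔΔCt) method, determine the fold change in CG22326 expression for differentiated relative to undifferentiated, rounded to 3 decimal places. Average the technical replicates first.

Mean Ct: CG22326 undifferentiated 22.835; CG22326 differentiated 26.745; Act5C undifferentiated 18.025; Act5C differentiated 17.490
ΔCt(undifferentiated) = 22.835 − 18.025 = 4.810
ΔCt(differentiated) = 26.745 − 17.490 = 9.255
ΔΔCt = 9.255 − 4.810 = 4.445
Fold change = 2^(−4.445) = 0.0459

0.046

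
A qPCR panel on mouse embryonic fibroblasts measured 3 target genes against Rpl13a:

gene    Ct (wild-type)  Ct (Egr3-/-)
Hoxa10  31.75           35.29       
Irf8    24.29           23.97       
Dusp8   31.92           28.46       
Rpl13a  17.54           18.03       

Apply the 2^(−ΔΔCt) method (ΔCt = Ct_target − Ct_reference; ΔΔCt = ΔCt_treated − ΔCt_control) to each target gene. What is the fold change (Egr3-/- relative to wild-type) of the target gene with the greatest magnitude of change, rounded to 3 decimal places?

Hoxa10: ΔΔCt = (35.29−18.03) − (31.75−17.54) = 17.26 − 14.21 = 3.05; fold change = 2^-3.05 = 0.121
Irf8: ΔΔCt = (23.97−18.03) − (24.29−17.54) = 5.94 − 6.75 = -0.81; fold change = 2^0.81 = 1.753
Dusp8: ΔΔCt = (28.46−18.03) − (31.92−17.54) = 10.43 − 14.38 = -3.95; fold change = 2^3.95 = 15.455
Dusp8 has the largest |ΔΔCt| = 3.95.

15.455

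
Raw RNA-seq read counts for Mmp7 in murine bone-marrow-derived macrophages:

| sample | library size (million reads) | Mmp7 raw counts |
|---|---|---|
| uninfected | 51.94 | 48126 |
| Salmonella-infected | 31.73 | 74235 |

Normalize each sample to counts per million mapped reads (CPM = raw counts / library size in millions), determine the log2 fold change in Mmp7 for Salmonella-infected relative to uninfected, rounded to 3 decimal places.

1.336

CPM(uninfected) = 48126 / 51.94 = 926.5691
CPM(Salmonella-infected) = 74235 / 31.73 = 2339.5840
Fold change = 2339.5840 / 926.5691 = 2.52500
log2(2.52500) = 1.3363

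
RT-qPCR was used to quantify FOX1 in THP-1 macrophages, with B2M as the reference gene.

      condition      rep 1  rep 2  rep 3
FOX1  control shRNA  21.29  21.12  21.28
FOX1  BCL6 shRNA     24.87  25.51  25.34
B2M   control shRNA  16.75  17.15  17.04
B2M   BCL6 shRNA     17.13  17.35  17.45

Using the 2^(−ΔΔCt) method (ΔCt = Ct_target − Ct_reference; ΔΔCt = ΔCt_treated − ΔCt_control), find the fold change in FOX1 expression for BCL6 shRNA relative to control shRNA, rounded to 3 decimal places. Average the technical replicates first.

0.078

Mean Ct: FOX1 control shRNA 21.230; FOX1 BCL6 shRNA 25.240; B2M control shRNA 16.980; B2M BCL6 shRNA 17.310
ΔCt(control shRNA) = 21.230 − 16.980 = 4.250
ΔCt(BCL6 shRNA) = 25.240 − 17.310 = 7.930
ΔΔCt = 7.930 − 4.250 = 3.680
Fold change = 2^(−3.680) = 0.0780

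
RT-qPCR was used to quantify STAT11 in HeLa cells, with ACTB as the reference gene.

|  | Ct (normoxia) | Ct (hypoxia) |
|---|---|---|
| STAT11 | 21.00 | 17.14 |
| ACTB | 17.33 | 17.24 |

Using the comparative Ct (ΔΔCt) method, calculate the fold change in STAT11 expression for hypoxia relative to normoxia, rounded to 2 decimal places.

ΔCt(normoxia) = 21.000 − 17.330 = 3.670
ΔCt(hypoxia) = 17.140 − 17.240 = -0.100
ΔΔCt = -0.100 − 3.670 = -3.770
Fold change = 2^(−(-3.770)) = 2^3.770 = 13.642

13.64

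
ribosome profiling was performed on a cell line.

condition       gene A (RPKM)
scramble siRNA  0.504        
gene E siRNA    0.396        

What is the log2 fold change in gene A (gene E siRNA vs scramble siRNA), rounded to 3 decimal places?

Fold change = 0.396 / 0.504 = 0.7857
log2(0.7857) = -0.3479

-0.348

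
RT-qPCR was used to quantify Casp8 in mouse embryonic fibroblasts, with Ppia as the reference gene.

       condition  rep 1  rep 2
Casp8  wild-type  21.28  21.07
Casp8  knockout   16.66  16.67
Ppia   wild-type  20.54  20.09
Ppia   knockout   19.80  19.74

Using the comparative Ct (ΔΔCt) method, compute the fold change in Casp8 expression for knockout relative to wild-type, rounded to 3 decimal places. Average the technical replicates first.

Mean Ct: Casp8 wild-type 21.175; Casp8 knockout 16.665; Ppia wild-type 20.315; Ppia knockout 19.770
ΔCt(wild-type) = 21.175 − 20.315 = 0.860
ΔCt(knockout) = 16.665 − 19.770 = -3.105
ΔΔCt = -3.105 − 0.860 = -3.965
Fold change = 2^(−(-3.965)) = 2^3.965 = 15.6165

15.617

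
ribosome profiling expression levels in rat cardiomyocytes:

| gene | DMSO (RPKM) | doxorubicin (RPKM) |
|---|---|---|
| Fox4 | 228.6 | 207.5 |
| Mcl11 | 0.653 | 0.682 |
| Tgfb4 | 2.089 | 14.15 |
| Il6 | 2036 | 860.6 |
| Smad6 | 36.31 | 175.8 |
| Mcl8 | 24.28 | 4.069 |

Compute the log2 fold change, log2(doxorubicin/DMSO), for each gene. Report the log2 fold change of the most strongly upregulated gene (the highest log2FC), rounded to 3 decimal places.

log2(207.5/228.6) = -0.140  (Fox4)
log2(0.682/0.653) = 0.063  (Mcl11)
log2(14.15/2.089) = 2.760  (Tgfb4)
log2(860.6/2036) = -1.242  (Il6)
log2(175.8/36.31) = 2.275  (Smad6)
log2(4.069/24.28) = -2.577  (Mcl8)
Tgfb4 is most strongly upregulated.

2.760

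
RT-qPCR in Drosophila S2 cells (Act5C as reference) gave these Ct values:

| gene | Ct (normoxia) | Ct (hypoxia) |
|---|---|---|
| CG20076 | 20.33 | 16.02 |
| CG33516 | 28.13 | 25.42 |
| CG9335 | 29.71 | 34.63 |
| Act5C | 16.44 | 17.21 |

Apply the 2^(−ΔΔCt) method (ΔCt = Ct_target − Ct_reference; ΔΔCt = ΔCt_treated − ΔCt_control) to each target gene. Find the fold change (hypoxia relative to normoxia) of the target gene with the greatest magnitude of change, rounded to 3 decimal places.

33.825

CG20076: ΔΔCt = (16.02−17.21) − (20.33−16.44) = -1.19 − 3.89 = -5.08; fold change = 2^5.08 = 33.825
CG33516: ΔΔCt = (25.42−17.21) − (28.13−16.44) = 8.21 − 11.69 = -3.48; fold change = 2^3.48 = 11.158
CG9335: ΔΔCt = (34.63−17.21) − (29.71−16.44) = 17.42 − 13.27 = 4.15; fold change = 2^-4.15 = 0.056
CG20076 has the largest |ΔΔCt| = 5.08.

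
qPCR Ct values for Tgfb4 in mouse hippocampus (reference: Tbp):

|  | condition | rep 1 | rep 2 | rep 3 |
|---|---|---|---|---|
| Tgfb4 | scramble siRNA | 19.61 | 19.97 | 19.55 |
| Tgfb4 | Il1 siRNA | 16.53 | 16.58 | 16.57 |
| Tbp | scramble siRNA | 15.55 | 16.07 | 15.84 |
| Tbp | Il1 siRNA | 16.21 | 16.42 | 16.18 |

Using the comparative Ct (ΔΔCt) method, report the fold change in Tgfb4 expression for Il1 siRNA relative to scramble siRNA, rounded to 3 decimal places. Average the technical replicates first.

12.126

Mean Ct: Tgfb4 scramble siRNA 19.710; Tgfb4 Il1 siRNA 16.560; Tbp scramble siRNA 15.820; Tbp Il1 siRNA 16.270
ΔCt(scramble siRNA) = 19.710 − 15.820 = 3.890
ΔCt(Il1 siRNA) = 16.560 − 16.270 = 0.290
ΔΔCt = 0.290 − 3.890 = -3.600
Fold change = 2^(−(-3.600)) = 2^3.600 = 12.1257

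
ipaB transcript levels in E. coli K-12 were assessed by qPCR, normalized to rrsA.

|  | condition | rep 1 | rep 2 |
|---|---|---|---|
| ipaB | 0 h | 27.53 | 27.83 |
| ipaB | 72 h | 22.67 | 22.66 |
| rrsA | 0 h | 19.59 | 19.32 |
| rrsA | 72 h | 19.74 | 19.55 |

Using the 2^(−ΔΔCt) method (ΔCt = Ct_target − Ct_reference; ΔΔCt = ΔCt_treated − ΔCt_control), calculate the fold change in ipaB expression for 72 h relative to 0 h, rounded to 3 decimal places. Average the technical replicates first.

36.886

Mean Ct: ipaB 0 h 27.680; ipaB 72 h 22.665; rrsA 0 h 19.455; rrsA 72 h 19.645
ΔCt(0 h) = 27.680 − 19.455 = 8.225
ΔCt(72 h) = 22.665 − 19.645 = 3.020
ΔΔCt = 3.020 − 8.225 = -5.205
Fold change = 2^(−(-5.205)) = 2^5.205 = 36.8860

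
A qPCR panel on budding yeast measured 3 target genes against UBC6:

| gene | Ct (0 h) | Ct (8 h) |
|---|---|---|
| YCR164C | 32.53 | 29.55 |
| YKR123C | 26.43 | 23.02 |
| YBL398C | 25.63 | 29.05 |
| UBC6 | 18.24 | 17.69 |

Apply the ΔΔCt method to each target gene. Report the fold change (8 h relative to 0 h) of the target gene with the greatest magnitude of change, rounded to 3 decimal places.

YCR164C: ΔΔCt = (29.55−17.69) − (32.53−18.24) = 11.86 − 14.29 = -2.43; fold change = 2^2.43 = 5.389
YKR123C: ΔΔCt = (23.02−17.69) − (26.43−18.24) = 5.33 − 8.19 = -2.86; fold change = 2^2.86 = 7.260
YBL398C: ΔΔCt = (29.05−17.69) − (25.63−18.24) = 11.36 − 7.39 = 3.97; fold change = 2^-3.97 = 0.064
YBL398C has the largest |ΔΔCt| = 3.97.

0.064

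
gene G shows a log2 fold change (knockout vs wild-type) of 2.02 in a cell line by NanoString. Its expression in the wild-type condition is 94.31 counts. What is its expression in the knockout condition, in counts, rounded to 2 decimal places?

382.51

Fold change = 2^(2.02) = 4.0558
knockout expression = 94.31 × 4.0558 = 382.51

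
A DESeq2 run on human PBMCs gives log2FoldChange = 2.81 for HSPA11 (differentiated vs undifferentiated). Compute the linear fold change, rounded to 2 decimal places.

Fold change = 2^(2.81) = 7.013

7.01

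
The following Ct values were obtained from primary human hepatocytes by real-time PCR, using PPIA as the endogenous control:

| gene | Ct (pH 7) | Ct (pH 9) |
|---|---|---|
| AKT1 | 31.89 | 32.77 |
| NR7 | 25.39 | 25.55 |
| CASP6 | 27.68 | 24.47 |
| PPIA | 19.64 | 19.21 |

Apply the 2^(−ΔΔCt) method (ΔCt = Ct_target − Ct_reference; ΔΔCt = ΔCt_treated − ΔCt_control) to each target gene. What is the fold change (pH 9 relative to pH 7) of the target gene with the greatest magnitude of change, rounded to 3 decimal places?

AKT1: ΔΔCt = (32.77−19.21) − (31.89−19.64) = 13.56 − 12.25 = 1.31; fold change = 2^-1.31 = 0.403
NR7: ΔΔCt = (25.55−19.21) − (25.39−19.64) = 6.34 − 5.75 = 0.59; fold change = 2^-0.59 = 0.664
CASP6: ΔΔCt = (24.47−19.21) − (27.68−19.64) = 5.26 − 8.04 = -2.78; fold change = 2^2.78 = 6.869
CASP6 has the largest |ΔΔCt| = 2.78.

6.869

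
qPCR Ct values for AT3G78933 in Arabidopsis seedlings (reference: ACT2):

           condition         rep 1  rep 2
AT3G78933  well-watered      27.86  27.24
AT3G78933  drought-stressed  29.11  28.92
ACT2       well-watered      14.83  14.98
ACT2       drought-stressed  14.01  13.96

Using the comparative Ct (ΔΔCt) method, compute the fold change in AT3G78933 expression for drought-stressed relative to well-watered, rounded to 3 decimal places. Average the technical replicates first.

Mean Ct: AT3G78933 well-watered 27.550; AT3G78933 drought-stressed 29.015; ACT2 well-watered 14.905; ACT2 drought-stressed 13.985
ΔCt(well-watered) = 27.550 − 14.905 = 12.645
ΔCt(drought-stressed) = 29.015 − 13.985 = 15.030
ΔΔCt = 15.030 − 12.645 = 2.385
Fold change = 2^(−2.385) = 0.1914

0.191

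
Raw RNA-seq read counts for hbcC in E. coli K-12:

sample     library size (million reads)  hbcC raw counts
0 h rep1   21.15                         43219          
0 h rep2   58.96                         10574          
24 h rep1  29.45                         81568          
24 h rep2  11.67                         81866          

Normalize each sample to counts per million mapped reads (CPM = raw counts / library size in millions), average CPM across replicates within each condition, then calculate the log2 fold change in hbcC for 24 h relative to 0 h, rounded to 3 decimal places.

CPM(0 h rep1) = 43219 / 21.15 = 2043.4515
CPM(0 h rep2) = 10574 / 58.96 = 179.3419
CPM(24 h rep1) = 81568 / 29.45 = 2769.7114
CPM(24 h rep2) = 81866 / 11.67 = 7015.0814
mean CPM(0 h) = 1111.3967; mean CPM(24 h) = 4892.3964
Fold change = 4892.3964 / 1111.3967 = 4.40203
log2(4.40203) = 2.1382

2.138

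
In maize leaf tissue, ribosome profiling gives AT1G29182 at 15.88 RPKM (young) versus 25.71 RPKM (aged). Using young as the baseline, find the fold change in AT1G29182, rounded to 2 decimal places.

Fold change = 25.71 / 15.88 = 1.619
AT1G29182 is upregulated.

1.62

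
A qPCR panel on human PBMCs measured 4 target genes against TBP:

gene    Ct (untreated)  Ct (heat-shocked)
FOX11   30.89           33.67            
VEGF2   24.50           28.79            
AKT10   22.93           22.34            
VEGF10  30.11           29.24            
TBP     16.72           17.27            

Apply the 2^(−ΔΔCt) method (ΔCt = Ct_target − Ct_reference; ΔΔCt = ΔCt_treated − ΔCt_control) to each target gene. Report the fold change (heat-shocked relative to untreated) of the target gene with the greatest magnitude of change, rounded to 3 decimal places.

FOX11: ΔΔCt = (33.67−17.27) − (30.89−16.72) = 16.40 − 14.17 = 2.23; fold change = 2^-2.23 = 0.213
VEGF2: ΔΔCt = (28.79−17.27) − (24.50−16.72) = 11.52 − 7.78 = 3.74; fold change = 2^-3.74 = 0.075
AKT10: ΔΔCt = (22.34−17.27) − (22.93−16.72) = 5.07 − 6.21 = -1.14; fold change = 2^1.14 = 2.204
VEGF10: ΔΔCt = (29.24−17.27) − (30.11−16.72) = 11.97 − 13.39 = -1.42; fold change = 2^1.42 = 2.676
VEGF2 has the largest |ΔΔCt| = 3.74.

0.075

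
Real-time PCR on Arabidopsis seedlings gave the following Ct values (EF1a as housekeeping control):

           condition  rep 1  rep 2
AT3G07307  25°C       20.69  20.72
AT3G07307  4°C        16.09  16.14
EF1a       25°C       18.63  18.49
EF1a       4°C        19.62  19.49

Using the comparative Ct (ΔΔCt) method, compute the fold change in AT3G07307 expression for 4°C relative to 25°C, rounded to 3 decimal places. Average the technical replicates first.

48.001

Mean Ct: AT3G07307 25°C 20.705; AT3G07307 4°C 16.115; EF1a 25°C 18.560; EF1a 4°C 19.555
ΔCt(25°C) = 20.705 − 18.560 = 2.145
ΔCt(4°C) = 16.115 − 19.555 = -3.440
ΔΔCt = -3.440 − 2.145 = -5.585
Fold change = 2^(−(-5.585)) = 2^5.585 = 48.0012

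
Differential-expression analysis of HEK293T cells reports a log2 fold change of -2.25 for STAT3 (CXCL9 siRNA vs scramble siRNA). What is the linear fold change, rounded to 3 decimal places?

0.210

Fold change = 2^(-2.25) = 0.2102
That is, STAT3 drops to 21.0% of the scramble siRNA level.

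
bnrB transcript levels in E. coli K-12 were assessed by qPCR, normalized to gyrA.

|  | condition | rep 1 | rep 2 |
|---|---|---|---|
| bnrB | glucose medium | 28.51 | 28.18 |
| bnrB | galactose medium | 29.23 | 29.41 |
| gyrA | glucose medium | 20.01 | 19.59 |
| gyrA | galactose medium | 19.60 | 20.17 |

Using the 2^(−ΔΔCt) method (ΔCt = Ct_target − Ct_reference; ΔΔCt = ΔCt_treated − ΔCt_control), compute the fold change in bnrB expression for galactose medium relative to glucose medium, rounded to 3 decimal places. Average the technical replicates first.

Mean Ct: bnrB glucose medium 28.345; bnrB galactose medium 29.320; gyrA glucose medium 19.800; gyrA galactose medium 19.885
ΔCt(glucose medium) = 28.345 − 19.800 = 8.545
ΔCt(galactose medium) = 29.320 − 19.885 = 9.435
ΔΔCt = 9.435 − 8.545 = 0.890
Fold change = 2^(−0.890) = 0.5396

0.540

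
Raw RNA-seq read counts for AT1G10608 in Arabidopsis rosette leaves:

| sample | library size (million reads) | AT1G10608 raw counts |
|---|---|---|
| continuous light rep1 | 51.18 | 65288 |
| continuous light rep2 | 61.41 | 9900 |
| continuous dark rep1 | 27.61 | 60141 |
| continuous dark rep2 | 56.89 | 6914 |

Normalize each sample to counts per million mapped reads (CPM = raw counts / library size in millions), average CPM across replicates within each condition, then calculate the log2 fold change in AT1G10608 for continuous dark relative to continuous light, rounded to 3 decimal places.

0.679

CPM(continuous light rep1) = 65288 / 51.18 = 1275.6546
CPM(continuous light rep2) = 9900 / 61.41 = 161.2115
CPM(continuous dark rep1) = 60141 / 27.61 = 2178.2325
CPM(continuous dark rep2) = 6914 / 56.89 = 121.5328
mean CPM(continuous light) = 718.4330; mean CPM(continuous dark) = 1149.8827
Fold change = 1149.8827 / 718.4330 = 1.60054
log2(1.60054) = 0.6786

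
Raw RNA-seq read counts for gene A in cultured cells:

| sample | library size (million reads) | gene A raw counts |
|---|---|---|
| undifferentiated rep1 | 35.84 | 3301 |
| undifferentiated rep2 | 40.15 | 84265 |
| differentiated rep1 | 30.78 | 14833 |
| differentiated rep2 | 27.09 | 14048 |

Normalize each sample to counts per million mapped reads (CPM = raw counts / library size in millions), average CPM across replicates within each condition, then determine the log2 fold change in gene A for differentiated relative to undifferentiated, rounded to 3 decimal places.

-1.131

CPM(undifferentiated rep1) = 3301 / 35.84 = 92.1038
CPM(undifferentiated rep2) = 84265 / 40.15 = 2098.7547
CPM(differentiated rep1) = 14833 / 30.78 = 481.9038
CPM(differentiated rep2) = 14048 / 27.09 = 518.5677
mean CPM(undifferentiated) = 1095.4292; mean CPM(differentiated) = 500.2358
Fold change = 500.2358 / 1095.4292 = 0.45666
log2(0.45666) = -1.1308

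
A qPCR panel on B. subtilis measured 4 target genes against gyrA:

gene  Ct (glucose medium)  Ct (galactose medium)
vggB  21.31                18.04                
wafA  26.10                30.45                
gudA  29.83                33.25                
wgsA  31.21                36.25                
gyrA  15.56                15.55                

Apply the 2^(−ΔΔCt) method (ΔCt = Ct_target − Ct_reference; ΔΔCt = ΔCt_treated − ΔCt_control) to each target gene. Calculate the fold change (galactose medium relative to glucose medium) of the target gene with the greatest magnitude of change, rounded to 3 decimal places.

0.030

vggB: ΔΔCt = (18.04−15.55) − (21.31−15.56) = 2.49 − 5.75 = -3.26; fold change = 2^3.26 = 9.580
wafA: ΔΔCt = (30.45−15.55) − (26.10−15.56) = 14.90 − 10.54 = 4.36; fold change = 2^-4.36 = 0.049
gudA: ΔΔCt = (33.25−15.55) − (29.83−15.56) = 17.70 − 14.27 = 3.43; fold change = 2^-3.43 = 0.093
wgsA: ΔΔCt = (36.25−15.55) − (31.21−15.56) = 20.70 − 15.65 = 5.05; fold change = 2^-5.05 = 0.030
wgsA has the largest |ΔΔCt| = 5.05.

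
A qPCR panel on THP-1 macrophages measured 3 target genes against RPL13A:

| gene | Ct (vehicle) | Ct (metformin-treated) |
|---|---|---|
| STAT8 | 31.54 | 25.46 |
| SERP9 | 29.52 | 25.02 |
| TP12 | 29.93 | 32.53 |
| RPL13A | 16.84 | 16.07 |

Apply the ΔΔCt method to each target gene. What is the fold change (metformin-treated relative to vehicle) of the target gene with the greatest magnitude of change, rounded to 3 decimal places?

STAT8: ΔΔCt = (25.46−16.07) − (31.54−16.84) = 9.39 − 14.70 = -5.31; fold change = 2^5.31 = 39.671
SERP9: ΔΔCt = (25.02−16.07) − (29.52−16.84) = 8.95 − 12.68 = -3.73; fold change = 2^3.73 = 13.269
TP12: ΔΔCt = (32.53−16.07) − (29.93−16.84) = 16.46 − 13.09 = 3.37; fold change = 2^-3.37 = 0.097
STAT8 has the largest |ΔΔCt| = 5.31.

39.671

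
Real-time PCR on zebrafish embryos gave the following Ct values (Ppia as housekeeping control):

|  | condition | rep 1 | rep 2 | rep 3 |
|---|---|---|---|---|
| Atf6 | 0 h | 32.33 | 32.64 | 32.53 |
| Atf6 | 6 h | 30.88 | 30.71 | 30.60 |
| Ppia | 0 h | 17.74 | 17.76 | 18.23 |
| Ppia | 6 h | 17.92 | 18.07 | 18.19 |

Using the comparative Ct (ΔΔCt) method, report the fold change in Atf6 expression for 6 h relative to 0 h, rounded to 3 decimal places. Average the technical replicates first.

Mean Ct: Atf6 0 h 32.500; Atf6 6 h 30.730; Ppia 0 h 17.910; Ppia 6 h 18.060
ΔCt(0 h) = 32.500 − 17.910 = 14.590
ΔCt(6 h) = 30.730 − 18.060 = 12.670
ΔΔCt = 12.670 − 14.590 = -1.920
Fold change = 2^(−(-1.920)) = 2^1.920 = 3.7842

3.784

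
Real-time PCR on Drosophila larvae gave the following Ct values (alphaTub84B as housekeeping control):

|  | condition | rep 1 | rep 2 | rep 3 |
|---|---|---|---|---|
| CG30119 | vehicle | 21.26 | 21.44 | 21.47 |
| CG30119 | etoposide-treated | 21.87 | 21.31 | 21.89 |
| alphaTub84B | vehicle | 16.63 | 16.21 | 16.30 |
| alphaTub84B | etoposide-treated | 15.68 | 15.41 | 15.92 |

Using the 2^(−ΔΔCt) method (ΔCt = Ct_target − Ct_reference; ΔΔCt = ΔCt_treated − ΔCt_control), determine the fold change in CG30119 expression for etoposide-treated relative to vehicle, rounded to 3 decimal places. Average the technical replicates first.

0.497

Mean Ct: CG30119 vehicle 21.390; CG30119 etoposide-treated 21.690; alphaTub84B vehicle 16.380; alphaTub84B etoposide-treated 15.670
ΔCt(vehicle) = 21.390 − 16.380 = 5.010
ΔCt(etoposide-treated) = 21.690 − 15.670 = 6.020
ΔΔCt = 6.020 − 5.010 = 1.010
Fold change = 2^(−1.010) = 0.4965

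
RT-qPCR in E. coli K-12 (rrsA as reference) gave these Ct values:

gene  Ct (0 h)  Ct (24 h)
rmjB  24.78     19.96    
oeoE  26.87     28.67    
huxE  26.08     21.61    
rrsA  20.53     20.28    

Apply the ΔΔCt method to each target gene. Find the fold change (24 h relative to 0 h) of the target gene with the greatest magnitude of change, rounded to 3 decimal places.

rmjB: ΔΔCt = (19.96−20.28) − (24.78−20.53) = -0.32 − 4.25 = -4.57; fold change = 2^4.57 = 23.752
oeoE: ΔΔCt = (28.67−20.28) − (26.87−20.53) = 8.39 − 6.34 = 2.05; fold change = 2^-2.05 = 0.241
huxE: ΔΔCt = (21.61−20.28) − (26.08−20.53) = 1.33 − 5.55 = -4.22; fold change = 2^4.22 = 18.636
rmjB has the largest |ΔΔCt| = 4.57.

23.752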